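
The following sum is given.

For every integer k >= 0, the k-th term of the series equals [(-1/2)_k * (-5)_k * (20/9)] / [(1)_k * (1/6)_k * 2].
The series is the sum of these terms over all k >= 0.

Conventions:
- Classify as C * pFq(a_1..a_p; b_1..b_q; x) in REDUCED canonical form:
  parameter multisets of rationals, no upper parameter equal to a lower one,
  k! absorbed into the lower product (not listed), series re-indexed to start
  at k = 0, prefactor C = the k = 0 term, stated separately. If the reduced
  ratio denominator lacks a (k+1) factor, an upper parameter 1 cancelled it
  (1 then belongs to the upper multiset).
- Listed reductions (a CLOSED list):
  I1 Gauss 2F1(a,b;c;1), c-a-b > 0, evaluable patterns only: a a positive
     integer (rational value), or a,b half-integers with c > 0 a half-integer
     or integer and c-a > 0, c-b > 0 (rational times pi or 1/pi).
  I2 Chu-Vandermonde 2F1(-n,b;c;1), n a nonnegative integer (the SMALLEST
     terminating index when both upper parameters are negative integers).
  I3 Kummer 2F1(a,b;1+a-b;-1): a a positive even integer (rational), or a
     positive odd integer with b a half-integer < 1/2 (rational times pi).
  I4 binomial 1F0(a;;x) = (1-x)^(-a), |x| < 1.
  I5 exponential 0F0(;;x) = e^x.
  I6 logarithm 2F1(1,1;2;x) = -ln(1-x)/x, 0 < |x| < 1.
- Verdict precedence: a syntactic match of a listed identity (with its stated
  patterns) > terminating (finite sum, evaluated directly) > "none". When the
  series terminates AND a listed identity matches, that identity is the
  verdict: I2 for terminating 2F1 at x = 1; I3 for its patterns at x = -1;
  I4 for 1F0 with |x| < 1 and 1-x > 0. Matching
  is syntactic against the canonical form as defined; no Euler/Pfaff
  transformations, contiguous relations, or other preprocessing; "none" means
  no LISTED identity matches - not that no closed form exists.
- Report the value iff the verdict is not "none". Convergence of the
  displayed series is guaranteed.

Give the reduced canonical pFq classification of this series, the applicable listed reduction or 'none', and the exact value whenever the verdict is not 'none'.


Structural cue: t_0 being 10/9, the constant factors (C = 10/9) combine into one prefactor.
Consecutive-term ratio: r(k) = 1 * (k-5) (k-1/2) / [(k+1/6) (k+1)] - rational; roots negated = parameters, x = 1, C = 10/9.

The series (x = 1) is 2F1: upper {-5, -1/2}, lower {1/6}, prefactor 10/9. Verdict: this is Chu-Vandermonde (I2) (terminating 2F1 at x = 1 with n = 5, b = -1/2, c = 1/6). Its exact value is 22528/2223.


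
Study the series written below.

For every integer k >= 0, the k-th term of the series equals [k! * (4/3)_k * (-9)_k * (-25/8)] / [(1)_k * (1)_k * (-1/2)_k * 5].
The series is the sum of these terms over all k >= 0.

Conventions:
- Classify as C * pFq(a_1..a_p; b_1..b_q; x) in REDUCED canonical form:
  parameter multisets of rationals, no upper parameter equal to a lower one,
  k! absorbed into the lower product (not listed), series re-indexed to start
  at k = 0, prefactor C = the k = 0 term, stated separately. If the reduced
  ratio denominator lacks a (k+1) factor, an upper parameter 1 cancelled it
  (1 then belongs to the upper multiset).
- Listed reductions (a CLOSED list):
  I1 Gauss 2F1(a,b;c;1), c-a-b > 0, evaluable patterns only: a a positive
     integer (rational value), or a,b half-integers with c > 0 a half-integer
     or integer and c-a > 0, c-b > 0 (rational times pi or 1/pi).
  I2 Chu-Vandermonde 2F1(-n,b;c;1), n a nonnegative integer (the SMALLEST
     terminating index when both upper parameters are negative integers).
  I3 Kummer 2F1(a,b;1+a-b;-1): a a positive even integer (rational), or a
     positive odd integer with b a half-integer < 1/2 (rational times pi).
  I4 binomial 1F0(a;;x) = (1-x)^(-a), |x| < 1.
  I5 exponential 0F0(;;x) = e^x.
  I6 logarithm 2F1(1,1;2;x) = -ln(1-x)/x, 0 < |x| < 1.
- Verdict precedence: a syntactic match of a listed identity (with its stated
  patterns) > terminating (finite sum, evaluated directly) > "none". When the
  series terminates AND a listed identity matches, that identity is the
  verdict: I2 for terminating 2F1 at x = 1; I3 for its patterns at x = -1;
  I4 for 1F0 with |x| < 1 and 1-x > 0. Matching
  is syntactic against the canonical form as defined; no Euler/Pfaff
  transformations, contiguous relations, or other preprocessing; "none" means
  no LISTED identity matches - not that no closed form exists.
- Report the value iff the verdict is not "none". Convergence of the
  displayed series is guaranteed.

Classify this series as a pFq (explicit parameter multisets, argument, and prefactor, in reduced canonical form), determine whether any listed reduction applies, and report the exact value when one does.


With C = -5/8: the canonical form is 2F1(-9, 4/3; -1/2; 1). Verdict: this is Vandermonde's identity (I2) (terminating 2F1 at x = 1 with n = 9, b = 4/3, c = -1/2). Hence: 544825/12754584.

Key step: t_0 = -5/8 here, and (1)_k (C = -5/8, x = 1) is k! itself.
Consecutive-term ratio: r(k) = 1 * (k-9) (k+4/3) / [(k-1/2) (k+1)] - rational; roots negated = parameters, x = 1, C = -5/8.


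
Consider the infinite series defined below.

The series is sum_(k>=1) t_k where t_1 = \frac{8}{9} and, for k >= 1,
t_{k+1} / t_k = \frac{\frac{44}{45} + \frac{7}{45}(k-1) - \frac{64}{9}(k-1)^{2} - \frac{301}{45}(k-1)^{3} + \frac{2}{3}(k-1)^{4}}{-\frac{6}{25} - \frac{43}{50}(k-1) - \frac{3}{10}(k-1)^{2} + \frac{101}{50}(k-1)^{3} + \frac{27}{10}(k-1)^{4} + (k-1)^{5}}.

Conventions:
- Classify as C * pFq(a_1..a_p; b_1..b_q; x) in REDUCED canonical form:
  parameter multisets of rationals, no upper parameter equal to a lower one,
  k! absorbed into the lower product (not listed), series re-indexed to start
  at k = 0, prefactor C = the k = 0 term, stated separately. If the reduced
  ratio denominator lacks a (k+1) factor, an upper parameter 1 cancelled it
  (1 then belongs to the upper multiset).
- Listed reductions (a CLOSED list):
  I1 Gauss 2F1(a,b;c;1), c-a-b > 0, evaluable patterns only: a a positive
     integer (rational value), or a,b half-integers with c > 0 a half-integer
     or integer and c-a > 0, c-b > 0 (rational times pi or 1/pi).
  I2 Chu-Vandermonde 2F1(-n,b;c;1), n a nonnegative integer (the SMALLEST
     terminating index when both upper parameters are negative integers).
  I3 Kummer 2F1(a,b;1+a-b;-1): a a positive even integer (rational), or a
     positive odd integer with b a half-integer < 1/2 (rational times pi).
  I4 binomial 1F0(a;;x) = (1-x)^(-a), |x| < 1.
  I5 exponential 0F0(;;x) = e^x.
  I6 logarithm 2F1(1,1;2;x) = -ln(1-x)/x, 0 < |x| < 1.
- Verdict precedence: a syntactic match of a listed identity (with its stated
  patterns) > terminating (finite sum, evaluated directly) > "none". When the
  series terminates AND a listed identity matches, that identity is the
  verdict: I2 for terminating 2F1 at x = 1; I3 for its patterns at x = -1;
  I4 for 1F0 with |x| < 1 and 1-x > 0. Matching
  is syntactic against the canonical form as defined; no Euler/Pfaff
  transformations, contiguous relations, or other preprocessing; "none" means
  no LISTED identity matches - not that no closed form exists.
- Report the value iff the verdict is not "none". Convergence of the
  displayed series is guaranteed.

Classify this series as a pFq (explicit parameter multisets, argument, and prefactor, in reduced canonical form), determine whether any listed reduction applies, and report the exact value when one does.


Canonical form: C = \frac{8}{9} times 2F2 with upper {-11, -\frac{1}{3}}, lower {-\frac{3}{5}, 1}, x = \frac{2}{3}. Verdict: terminating - the sum ends at index 11 because -11 is a negative integer; exact evaluation follows. Hence: \frac{470434783506895060735916}{265741834674523858068033}.

The tell: t_0 = \frac{8}{9} here, and roots of the ratio polynomials (C = 8/9, x = 2/3) are the negated parameters.
Step ratio: r(k) = \frac{2}{3} * (k-11) (k-\frac{1}{3}) / [(k-\frac{3}{5}) (k+1) (k+1)] - rational in k, leading ratio \frac{2}{3}; with t_0 = \frac{8}{9}, classification follows.


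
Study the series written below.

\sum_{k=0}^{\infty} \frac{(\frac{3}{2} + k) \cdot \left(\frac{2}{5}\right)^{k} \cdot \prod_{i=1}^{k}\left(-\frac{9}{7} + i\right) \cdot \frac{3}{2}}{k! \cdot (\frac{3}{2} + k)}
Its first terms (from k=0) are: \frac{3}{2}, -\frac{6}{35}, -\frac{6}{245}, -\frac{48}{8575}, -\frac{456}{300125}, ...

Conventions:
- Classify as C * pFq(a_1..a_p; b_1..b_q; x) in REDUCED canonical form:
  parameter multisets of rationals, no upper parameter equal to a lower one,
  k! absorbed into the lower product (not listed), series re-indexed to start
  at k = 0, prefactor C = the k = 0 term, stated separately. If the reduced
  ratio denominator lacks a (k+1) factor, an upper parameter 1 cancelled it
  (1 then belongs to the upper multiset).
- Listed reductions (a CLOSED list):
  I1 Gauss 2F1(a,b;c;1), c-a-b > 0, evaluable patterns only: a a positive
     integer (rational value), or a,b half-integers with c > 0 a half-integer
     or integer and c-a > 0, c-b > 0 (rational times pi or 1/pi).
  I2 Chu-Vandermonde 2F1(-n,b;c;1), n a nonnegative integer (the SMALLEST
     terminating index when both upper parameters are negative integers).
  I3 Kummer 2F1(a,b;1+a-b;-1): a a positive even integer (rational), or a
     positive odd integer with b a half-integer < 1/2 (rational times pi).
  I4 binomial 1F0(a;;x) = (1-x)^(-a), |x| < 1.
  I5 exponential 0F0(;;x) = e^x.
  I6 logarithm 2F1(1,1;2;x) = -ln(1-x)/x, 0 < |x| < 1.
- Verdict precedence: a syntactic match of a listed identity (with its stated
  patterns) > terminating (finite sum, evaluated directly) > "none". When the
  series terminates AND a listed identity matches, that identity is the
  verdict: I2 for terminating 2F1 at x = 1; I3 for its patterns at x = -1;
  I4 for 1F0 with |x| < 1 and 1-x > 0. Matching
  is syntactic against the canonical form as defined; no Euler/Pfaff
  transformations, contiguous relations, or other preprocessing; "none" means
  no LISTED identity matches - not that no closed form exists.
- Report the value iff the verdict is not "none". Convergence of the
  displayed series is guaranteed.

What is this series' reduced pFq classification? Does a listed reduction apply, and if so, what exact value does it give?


First insight: with t_0 = \frac{3}{2}, the running product (prefactor 3/2) telescopes to a rising factorial.
Step ratio: r(k) = \frac{2}{5} * (k-\frac{2}{7}) / [(k+1)] - rational in k. x = \frac{2}{5}; t_0 = \frac{3}{2}; negate the roots.

This is \frac{3}{2} * 1F0(-\frac{2}{7}; -; \frac{2}{5}) in reduced canonical form. Verdict: binomial (I4) matches (the 1F0 binomial series: exponent 2/7, x = \frac{2}{5}). Sum: \frac{3}{2} \cdot \left(\frac{3}{5}\right)^{\frac{2}{7}}.


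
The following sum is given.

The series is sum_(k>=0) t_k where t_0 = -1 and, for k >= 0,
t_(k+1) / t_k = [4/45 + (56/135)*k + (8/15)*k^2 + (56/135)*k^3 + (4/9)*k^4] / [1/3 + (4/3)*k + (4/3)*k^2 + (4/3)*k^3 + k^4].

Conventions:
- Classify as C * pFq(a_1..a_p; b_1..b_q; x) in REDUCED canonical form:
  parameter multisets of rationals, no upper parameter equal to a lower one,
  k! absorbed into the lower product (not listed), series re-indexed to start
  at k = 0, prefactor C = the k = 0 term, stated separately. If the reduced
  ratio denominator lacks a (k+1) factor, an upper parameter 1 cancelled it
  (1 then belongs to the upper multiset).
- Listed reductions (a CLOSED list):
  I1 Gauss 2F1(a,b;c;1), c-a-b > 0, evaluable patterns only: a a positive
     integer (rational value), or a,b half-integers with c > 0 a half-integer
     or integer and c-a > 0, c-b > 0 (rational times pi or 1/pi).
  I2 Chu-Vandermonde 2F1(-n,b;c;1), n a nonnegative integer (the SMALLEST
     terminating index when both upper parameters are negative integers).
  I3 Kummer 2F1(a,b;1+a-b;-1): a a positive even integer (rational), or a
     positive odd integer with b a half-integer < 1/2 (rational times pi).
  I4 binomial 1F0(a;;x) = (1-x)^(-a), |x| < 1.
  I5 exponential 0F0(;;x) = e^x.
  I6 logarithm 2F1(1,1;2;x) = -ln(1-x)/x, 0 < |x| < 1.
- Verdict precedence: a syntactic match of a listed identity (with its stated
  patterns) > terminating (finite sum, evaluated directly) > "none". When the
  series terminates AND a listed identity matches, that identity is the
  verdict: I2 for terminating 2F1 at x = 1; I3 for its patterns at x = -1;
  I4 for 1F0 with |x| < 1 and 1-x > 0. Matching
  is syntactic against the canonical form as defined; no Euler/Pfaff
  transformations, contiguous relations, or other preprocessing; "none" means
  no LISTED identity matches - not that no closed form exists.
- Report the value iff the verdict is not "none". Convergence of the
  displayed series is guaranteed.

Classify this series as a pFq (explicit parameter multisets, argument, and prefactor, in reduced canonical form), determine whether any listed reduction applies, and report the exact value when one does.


x = 4/9 here; the reduced form reads 1F0, upper {3/5}, lower {-}, C = -1. Verdict: the I4 binomial reduction fires (the 1F0 binomial series: exponent -3/5, x = 4/9). Its exact value is (-1) * (5/9)^(-3/5).

Structural cue: with t_0 = -1, the parameter 1/3 appears in both the upper and lower lists and cancels (alongside the other common factor).
Consecutive-term ratio: r(k) = (4/9) * (k+3/5) / [(k+1)] - rational in k. x = (4/9); t_0 = -1; negate the roots.


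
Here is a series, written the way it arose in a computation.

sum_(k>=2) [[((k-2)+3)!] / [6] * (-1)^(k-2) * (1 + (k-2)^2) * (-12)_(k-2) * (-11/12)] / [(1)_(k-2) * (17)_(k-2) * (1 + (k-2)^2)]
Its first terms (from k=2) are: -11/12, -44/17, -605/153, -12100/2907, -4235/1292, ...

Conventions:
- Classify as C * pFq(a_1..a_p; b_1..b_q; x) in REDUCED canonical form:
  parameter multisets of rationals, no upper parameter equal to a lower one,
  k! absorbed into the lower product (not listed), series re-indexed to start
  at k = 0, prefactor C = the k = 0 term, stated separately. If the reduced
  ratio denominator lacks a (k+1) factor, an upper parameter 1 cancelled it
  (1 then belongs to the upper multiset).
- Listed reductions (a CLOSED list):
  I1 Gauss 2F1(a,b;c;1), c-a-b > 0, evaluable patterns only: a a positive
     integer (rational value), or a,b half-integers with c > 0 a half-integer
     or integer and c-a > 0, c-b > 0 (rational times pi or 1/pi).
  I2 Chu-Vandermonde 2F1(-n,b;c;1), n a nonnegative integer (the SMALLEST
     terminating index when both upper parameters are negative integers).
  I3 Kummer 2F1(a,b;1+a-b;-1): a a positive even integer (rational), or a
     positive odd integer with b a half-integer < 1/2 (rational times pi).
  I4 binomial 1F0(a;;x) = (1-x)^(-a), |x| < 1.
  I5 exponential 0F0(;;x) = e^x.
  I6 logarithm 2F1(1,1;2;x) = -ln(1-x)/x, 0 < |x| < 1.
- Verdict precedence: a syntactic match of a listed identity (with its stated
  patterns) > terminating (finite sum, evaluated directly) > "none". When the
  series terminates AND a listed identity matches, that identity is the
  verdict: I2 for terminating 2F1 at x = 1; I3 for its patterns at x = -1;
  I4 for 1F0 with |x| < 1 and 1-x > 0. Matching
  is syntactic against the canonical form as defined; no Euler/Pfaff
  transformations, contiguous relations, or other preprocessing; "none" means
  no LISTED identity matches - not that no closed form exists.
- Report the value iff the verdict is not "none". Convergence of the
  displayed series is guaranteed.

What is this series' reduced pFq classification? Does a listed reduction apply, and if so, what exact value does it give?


This is -11/12 * 2F1(-12, 4; 17; -1) in reduced canonical form. Verdict: the Kummer evaluation I3 fires (x = -1; c = 17 equals 1+a-b for upper {-12, 4}: listed pattern). Exact value: -55/3.

Key step: t_0 = -11/12 here, and the factorial ratio (C = -11/12) (k+a-1)!/(a-1)! is a rising factorial (a)_k.
Term ratio: r(k) = (-1) * (k-12) (k+4) / [(k+17) (k+1)] - poly over poly, x = (-1) from leading terms; C = -11/12 at k = 0.


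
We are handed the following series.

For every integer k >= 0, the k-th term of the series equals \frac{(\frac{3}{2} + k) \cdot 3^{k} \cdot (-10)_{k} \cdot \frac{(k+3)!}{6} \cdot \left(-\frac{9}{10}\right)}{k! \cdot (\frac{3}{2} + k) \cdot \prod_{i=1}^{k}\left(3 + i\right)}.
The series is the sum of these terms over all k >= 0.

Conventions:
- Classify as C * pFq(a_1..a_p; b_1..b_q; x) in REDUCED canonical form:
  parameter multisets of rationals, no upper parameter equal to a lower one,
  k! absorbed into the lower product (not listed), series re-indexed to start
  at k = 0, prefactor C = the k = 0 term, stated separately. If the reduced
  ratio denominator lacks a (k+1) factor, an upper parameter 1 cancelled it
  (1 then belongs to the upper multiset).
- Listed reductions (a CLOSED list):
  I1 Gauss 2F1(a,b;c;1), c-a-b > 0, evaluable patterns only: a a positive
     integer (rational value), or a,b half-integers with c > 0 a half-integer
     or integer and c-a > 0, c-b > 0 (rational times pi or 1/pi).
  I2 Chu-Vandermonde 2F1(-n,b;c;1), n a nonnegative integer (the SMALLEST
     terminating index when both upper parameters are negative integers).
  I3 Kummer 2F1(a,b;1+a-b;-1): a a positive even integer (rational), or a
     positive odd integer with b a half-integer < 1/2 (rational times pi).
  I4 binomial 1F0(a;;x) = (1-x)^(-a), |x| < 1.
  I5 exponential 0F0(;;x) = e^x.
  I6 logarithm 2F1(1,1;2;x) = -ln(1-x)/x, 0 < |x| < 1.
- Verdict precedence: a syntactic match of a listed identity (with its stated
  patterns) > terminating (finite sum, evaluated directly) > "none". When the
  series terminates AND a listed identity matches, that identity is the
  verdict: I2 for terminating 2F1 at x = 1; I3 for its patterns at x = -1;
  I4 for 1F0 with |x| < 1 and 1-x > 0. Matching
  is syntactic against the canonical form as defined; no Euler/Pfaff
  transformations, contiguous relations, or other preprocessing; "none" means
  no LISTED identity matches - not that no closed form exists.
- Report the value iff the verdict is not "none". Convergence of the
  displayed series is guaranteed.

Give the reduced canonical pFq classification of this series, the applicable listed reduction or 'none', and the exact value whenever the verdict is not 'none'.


Prefactor -\frac{9}{10}, argument 3: 1F0 with upper {-10} over lower {-}. Verdict: terminating (-10 upstairs). 11 nonzero terms in all; added directly. Value: -\frac{4608}{5}.

Key observation: from the first term -\frac{9}{10}: the factorial ratio (prefactor -9/10) (k+a-1)!/(a-1)! is a rising factorial (a)_k.
Consecutive-term ratio: r(k) = 3 * (k-10) / [(k+1)] - rational; roots negated = parameters, x = 3, C = -\frac{9}{10}.


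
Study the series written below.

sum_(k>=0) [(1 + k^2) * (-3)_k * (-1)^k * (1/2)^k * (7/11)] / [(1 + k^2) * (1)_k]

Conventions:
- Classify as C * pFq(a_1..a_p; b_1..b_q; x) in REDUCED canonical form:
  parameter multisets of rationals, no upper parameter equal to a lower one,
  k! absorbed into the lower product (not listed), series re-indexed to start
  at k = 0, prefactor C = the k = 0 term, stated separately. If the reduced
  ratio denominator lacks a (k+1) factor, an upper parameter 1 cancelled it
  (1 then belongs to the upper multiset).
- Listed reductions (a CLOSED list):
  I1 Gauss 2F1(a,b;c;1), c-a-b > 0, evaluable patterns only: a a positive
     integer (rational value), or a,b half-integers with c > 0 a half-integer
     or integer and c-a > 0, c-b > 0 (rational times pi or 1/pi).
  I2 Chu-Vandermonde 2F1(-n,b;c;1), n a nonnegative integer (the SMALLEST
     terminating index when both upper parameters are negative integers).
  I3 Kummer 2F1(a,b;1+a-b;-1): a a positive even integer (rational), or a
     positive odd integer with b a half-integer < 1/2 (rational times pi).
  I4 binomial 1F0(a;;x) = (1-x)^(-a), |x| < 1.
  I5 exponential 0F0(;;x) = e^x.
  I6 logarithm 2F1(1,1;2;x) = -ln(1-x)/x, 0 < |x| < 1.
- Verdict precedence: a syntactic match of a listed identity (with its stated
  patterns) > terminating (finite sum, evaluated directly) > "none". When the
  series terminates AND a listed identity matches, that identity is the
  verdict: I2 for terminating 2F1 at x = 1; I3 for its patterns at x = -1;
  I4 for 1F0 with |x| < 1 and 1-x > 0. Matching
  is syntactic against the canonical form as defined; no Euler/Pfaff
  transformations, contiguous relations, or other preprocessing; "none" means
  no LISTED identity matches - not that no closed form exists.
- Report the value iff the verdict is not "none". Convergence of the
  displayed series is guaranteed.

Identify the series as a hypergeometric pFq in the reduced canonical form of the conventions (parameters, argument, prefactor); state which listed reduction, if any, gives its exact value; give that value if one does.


Prefactor 7/11, argument -1/2: 1F0 with upper {-3} over lower {-}. Verdict (x = -1/2): the binomial series (I4) applies (the 1F0 binomial series: exponent 3, x = -1/2). Sum: 189/88.

Key step: x = (-1/2) and the (-1)^k factor (prefactor 7/11) folds into the argument's sign.
Adjacent-term ratio: r(k) = (-1/2) * (k-3) / [(k+1)] - poly over poly, x = (-1/2) from leading terms; C = 7/11 at k = 0.


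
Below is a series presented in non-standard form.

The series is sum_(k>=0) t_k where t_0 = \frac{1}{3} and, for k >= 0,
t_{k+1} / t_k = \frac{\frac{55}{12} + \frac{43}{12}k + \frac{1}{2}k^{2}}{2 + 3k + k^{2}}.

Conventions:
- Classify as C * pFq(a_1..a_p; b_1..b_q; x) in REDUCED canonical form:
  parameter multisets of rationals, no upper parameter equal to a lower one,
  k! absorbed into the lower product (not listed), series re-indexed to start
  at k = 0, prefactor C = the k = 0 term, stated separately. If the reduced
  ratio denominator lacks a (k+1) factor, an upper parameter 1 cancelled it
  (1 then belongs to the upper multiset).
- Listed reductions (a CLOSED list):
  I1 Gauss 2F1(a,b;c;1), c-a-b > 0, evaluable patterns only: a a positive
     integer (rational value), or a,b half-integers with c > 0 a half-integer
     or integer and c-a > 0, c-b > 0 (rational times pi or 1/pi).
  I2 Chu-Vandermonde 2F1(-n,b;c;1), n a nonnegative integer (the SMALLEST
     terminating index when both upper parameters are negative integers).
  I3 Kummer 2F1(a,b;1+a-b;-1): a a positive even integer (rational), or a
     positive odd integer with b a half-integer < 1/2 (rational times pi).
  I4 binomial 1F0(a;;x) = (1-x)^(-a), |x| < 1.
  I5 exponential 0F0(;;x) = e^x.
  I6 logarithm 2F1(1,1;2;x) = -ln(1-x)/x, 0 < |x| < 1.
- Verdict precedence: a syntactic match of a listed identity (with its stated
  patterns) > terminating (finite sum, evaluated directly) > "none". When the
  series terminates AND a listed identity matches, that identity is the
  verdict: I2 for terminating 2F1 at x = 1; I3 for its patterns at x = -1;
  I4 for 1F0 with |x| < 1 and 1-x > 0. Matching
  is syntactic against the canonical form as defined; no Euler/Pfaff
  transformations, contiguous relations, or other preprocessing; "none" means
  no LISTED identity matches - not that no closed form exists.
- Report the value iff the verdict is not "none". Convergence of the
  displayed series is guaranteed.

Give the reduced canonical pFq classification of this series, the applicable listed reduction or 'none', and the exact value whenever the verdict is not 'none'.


At argument \frac{1}{2}: a 2F1 with upper {\frac{5}{3}, \frac{11}{2}}, lower {2}, scaled by C = \frac{1}{3}. Verdict: none. No listed pattern accepts 2F1(\frac{5}{3}, \frac{11}{2}; 2; \frac{1}{2}).

Structural cue: t_0 = \frac{1}{3} here, and roots of the ratio polynomials (C = 1/3) are the negated parameters.
Step ratio: r(k) = \frac{1}{2} * (k+\frac{5}{3}) (k+\frac{11}{2}) / [(k+2) (k+1)] - rational; roots negated = parameters, x = \frac{1}{2}, C = \frac{1}{3}.


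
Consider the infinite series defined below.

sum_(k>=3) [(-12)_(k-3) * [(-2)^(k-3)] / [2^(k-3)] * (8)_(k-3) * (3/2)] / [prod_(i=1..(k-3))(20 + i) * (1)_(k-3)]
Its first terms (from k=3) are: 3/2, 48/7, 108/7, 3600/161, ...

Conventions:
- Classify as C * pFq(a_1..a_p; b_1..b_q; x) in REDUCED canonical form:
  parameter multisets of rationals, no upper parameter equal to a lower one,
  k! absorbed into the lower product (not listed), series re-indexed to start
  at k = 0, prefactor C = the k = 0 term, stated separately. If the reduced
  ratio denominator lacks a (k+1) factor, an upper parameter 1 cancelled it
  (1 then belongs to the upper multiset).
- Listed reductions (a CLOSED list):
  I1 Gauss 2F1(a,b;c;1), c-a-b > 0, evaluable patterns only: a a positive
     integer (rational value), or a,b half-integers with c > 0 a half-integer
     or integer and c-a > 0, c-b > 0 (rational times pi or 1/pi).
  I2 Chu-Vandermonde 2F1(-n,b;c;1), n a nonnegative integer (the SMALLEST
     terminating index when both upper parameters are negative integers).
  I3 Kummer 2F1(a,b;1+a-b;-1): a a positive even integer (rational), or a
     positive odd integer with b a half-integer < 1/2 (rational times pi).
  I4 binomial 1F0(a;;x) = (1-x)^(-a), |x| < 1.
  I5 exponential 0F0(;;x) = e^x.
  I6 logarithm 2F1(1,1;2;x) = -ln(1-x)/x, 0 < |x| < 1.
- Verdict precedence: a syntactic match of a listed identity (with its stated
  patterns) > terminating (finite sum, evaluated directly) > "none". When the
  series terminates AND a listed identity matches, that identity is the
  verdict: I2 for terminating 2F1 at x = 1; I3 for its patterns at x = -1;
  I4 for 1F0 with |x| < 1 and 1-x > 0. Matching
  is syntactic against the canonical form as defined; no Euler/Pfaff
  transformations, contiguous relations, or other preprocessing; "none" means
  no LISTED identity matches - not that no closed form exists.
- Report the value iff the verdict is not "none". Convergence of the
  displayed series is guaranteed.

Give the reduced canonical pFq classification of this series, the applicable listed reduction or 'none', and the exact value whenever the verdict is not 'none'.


With C = 3/2: the canonical form is 2F1(-12, 8; 21; -1). Verdict (x = -1): Kummer (I3) applies (x = -1; c = 21 equals 1+a-b for upper {-12, 8}: listed pattern). Sum: 2907/28.

Structural cue: x = (-1) and (1)_k (prefactor 3/2) is k! itself.
Consecutive-term ratio: r(k) = (-1) * (k-12) (k+8) / [(k+21) (k+1)] - rational; roots negated = parameters, x = (-1), C = 3/2.


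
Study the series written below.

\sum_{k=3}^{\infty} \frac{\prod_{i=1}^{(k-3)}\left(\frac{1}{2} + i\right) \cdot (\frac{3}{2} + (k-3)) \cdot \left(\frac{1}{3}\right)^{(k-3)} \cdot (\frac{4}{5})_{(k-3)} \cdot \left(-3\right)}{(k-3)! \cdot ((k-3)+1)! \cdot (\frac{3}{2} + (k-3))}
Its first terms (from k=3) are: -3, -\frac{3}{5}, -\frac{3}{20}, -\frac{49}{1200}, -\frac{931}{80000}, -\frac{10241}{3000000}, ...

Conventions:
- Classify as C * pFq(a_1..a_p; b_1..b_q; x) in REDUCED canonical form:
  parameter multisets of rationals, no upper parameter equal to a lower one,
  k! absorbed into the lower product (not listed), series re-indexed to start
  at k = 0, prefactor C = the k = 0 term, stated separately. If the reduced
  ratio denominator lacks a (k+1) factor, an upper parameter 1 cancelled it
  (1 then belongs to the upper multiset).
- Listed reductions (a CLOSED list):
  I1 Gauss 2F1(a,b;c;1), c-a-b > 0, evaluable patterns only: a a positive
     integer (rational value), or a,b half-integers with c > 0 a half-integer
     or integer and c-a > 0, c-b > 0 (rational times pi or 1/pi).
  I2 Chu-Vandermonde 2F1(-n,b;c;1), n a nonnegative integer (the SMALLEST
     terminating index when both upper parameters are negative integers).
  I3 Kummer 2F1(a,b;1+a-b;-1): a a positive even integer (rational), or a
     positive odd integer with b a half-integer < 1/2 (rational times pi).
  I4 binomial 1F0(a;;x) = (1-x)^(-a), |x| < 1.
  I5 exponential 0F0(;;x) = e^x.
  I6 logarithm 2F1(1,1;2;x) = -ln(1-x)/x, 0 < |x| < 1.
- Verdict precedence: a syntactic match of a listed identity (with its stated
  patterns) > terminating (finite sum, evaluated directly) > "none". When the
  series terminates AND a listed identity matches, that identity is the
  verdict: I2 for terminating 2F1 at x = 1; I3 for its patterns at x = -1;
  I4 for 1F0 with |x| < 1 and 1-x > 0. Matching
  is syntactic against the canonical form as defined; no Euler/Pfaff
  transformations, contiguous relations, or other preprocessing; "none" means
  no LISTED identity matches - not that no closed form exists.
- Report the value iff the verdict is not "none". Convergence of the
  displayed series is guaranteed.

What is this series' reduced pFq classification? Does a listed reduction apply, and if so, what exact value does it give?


Prefactor -3, argument \frac{1}{3}: 2F1 with upper {\frac{4}{5}, \frac{3}{2}} over lower {2}. Verdict: none (x = \frac{1}{3}): each listed identity misses the multisets {\frac{4}{5}, \frac{3}{2}} ; {2}.

Key step: from the first term -3: the denominator's factorial ratio (C = -3, x = 1/3) is a lower Pochhammer.
Adjacent-term ratio: r(k) = \frac{1}{3} * (k+\frac{4}{5}) (k+\frac{3}{2}) / [(k+2) (k+1)] - poly over poly, x = \frac{1}{3} from leading terms; C = -3 at k = 0.


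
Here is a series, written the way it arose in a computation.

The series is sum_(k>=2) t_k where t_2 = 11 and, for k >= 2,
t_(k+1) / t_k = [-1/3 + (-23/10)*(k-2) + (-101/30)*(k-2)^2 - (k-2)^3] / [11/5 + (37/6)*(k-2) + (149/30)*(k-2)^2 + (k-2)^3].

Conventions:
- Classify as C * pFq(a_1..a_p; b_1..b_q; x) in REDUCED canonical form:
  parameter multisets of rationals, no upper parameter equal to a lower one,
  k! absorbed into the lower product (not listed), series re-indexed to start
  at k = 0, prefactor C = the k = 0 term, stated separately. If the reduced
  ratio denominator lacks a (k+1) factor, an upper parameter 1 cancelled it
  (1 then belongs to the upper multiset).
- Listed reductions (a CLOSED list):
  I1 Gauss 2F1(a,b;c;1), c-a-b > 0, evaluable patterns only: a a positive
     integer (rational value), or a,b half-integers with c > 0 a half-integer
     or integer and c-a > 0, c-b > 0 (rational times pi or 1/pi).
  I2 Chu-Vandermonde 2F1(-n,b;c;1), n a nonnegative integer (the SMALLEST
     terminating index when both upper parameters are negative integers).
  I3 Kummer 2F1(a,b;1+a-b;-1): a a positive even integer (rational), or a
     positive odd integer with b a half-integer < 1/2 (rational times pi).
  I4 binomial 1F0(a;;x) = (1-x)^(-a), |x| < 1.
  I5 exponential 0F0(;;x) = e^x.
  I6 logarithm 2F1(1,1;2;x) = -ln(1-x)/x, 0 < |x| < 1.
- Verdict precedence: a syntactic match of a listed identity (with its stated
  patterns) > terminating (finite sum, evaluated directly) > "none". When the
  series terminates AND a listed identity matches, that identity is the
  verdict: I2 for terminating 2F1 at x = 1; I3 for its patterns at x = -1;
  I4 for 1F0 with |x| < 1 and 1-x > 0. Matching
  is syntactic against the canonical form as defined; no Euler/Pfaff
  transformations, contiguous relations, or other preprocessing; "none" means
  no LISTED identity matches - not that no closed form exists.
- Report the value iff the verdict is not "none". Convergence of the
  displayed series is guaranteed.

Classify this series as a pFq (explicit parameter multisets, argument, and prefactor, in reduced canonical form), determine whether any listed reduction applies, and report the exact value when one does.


This is 11 * 2F1(1/5, 5/2; 33/10; -1) in reduced canonical form. Verdict: no listed reduction: x = -1 and upper {1/5, 5/2} fail every I1-I6 pattern.

First insight: x = (-1) and roots of the ratio polynomials (prefactor 11) are the negated parameters.
Ratio: r(k) = (-1) * (k+1/5) (k+5/2) / [(k+33/10) (k+1)] - rational in k. x = (-1); t_0 = 11; negate the roots.


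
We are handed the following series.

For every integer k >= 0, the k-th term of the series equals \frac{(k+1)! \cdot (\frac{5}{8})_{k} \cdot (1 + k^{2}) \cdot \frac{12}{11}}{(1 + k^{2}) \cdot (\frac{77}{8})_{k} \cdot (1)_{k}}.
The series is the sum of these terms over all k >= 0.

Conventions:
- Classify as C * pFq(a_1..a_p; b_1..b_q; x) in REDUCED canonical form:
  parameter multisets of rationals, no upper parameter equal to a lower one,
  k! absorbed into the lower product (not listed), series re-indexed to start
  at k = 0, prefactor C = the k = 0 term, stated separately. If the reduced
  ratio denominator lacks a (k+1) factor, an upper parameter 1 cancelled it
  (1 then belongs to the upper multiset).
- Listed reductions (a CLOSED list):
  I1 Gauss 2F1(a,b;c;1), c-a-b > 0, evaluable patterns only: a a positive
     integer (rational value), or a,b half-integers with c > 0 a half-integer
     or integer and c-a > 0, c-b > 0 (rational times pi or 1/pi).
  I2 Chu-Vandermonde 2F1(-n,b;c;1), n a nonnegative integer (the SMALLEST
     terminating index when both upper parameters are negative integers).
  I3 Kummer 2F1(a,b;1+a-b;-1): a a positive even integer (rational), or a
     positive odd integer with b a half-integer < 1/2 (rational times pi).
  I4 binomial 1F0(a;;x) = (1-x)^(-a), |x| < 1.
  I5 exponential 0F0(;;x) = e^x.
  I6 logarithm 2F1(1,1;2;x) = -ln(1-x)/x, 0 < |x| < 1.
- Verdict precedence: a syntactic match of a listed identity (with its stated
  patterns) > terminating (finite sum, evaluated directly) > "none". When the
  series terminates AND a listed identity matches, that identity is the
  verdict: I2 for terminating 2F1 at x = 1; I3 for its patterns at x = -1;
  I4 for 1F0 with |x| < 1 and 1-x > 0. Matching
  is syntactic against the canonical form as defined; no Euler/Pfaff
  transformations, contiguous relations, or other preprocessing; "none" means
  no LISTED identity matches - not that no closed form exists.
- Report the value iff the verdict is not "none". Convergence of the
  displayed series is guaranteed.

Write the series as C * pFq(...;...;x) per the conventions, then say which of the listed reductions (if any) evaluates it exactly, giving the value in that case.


Classification (C = \frac{12}{11}): 2F1 with upper {\frac{5}{8}, 2}, lower {\frac{77}{8}}, argument x = 1. Verdict (x = 1): the Gauss summation I1 applies (x = 1: the Gamma ratio telescopes since c-a-b = 7 > 0 and a = 2 in Z>0). Exact value: \frac{12627}{9856}.

First insight: from the first term \frac{12}{11}: (1)_k (C = 12/11) is k! itself.
Consecutive-term ratio: r(k) = 1 * (k+\frac{5}{8}) (k+2) / [(k+\frac{77}{8}) (k+1)] - rational; roots negated = parameters, x = 1, C = \frac{12}{11}.


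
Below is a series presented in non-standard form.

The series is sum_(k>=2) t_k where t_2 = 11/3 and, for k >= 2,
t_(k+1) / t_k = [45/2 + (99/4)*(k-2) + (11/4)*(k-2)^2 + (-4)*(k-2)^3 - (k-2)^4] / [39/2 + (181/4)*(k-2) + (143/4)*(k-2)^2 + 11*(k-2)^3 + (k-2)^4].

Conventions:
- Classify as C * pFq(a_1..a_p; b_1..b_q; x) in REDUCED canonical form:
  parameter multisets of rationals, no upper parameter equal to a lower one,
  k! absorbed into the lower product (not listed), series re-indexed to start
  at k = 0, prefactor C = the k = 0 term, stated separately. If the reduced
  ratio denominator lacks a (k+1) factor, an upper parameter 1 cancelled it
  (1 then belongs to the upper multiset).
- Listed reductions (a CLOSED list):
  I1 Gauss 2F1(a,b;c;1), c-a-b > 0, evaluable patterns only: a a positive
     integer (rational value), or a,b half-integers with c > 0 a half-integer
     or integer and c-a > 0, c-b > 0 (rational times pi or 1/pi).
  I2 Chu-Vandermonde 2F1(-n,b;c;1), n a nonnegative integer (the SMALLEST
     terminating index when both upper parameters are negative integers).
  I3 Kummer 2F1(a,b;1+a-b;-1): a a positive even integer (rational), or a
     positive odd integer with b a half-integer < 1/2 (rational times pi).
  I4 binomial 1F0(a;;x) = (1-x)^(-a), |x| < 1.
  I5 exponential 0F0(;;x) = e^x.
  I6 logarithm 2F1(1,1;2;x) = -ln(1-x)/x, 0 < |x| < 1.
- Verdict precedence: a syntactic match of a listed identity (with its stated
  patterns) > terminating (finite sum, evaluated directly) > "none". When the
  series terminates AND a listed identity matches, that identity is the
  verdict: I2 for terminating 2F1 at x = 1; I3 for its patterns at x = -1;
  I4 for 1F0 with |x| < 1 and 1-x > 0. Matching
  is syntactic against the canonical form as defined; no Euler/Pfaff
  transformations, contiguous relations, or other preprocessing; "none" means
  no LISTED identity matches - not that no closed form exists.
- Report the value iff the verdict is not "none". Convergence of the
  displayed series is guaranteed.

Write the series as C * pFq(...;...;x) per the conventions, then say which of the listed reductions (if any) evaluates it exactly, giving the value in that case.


With C = 11/3: the canonical form is 2F1(-5/2, 3; 13/2; -1). Verdict: Kummer's theorem (I3) applies (x = -1; c = 13/2 equals 1+a-b for upper {-5/2, 3}: listed pattern). Hence: (12705/4096) * pi.

The tell: x = (-1) and the parameter 2 appears in both the upper and lower lists and cancels (alongside the other common factor).
Adjacent-term ratio: r(k) = (-1) * (k-5/2) (k+3) / [(k+13/2) (k+1)] - rational in k, leading ratio (-1); with t_0 = 11/3, classification follows.


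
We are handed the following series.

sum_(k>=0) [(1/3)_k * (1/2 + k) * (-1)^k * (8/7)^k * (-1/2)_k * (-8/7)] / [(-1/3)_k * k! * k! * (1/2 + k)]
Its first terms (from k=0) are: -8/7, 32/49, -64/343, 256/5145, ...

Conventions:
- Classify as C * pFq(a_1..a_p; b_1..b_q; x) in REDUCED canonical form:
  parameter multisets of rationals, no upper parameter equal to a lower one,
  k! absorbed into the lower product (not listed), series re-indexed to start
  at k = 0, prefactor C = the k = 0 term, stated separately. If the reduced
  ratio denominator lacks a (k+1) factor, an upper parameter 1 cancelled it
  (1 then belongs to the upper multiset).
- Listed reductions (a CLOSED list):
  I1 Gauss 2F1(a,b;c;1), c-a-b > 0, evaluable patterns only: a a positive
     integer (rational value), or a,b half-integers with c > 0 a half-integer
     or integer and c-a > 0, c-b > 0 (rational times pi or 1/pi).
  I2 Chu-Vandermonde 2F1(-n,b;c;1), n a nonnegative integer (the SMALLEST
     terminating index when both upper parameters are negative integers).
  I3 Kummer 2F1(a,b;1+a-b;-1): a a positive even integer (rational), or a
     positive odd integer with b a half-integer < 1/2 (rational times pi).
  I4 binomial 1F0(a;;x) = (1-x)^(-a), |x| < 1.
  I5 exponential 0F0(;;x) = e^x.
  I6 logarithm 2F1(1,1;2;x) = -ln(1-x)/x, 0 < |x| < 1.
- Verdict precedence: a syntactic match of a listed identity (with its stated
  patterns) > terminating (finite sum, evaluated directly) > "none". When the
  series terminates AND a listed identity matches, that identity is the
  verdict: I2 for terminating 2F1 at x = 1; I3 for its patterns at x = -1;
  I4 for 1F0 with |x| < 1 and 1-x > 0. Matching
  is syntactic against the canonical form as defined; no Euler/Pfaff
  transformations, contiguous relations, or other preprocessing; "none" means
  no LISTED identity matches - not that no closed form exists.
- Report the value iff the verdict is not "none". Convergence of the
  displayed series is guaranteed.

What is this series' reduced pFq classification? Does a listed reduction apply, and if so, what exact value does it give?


Prefactor -8/7, argument -8/7: 2F2 with upper {-1/2, 1/3} over lower {-1/3, 1}. Verdict: no listed reduction: x = -8/7 and upper {-1/2, 1/3} fail every I1-I6 pattern.

First insight: t_0 being -8/7, the denominator's factorial ratio (C = -8/7) is a lower Pochhammer.
Adjacent-term ratio: r(k) = (-8/7) * (k-1/2) (k+1/3) / [(k-1/3) (k+1) (k+1)] - poly over poly, x = (-8/7) from leading terms; C = -8/7 at k = 0.


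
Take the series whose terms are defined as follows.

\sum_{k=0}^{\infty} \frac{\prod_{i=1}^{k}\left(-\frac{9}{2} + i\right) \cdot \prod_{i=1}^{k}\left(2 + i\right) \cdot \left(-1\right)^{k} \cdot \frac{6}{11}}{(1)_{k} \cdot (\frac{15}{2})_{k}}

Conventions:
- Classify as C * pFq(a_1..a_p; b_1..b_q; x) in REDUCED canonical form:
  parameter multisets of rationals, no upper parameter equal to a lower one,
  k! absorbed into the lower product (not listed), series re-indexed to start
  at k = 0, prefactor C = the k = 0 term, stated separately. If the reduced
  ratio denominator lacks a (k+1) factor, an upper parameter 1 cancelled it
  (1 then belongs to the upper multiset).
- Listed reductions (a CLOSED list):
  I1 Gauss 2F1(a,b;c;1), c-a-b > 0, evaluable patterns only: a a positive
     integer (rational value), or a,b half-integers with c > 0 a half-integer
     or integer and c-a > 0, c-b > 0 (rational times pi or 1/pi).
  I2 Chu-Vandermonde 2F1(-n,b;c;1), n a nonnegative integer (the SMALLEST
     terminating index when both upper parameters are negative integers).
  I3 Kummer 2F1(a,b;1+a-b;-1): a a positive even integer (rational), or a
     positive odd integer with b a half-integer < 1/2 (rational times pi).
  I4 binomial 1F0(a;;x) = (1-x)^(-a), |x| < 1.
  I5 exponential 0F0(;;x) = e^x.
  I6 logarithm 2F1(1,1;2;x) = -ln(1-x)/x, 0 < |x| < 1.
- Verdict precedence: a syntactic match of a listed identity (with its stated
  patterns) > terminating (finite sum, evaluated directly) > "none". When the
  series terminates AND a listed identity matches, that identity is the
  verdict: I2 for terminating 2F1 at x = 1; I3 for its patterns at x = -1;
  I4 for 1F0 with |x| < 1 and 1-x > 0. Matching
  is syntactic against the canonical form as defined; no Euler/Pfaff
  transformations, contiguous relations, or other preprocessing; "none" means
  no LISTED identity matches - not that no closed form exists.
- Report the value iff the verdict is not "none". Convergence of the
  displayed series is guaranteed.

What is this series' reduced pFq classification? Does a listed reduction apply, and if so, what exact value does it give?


With C = \frac{6}{11}: the canonical form is 2F1(-\frac{7}{2}, 3; \frac{15}{2}; -1). Verdict: the Kummer evaluation I3 matches (x = -1; c = \frac{15}{2} equals 1+a-b for upper {-\frac{7}{2}, 3}: listed pattern). Value: \frac{2457}{4096} \cdot \pi.

The tell: t_0 being \frac{6}{11}, the running product (C = 6/11) telescopes to a rising factorial.
Consecutive-term ratio: r(k) = -1 * (k-\frac{7}{2}) (k+3) / [(k+\frac{15}{2}) (k+1)] - rational in k, leading ratio -1; with t_0 = \frac{6}{11}, classification follows.
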